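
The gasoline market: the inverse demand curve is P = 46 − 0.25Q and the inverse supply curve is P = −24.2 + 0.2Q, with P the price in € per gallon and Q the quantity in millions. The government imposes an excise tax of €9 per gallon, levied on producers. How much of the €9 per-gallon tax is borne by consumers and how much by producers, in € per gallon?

Inverting to Q(P) form: Qd = 184 − 4P; Qs = 5P + 121.
Before the tax: set 184 − 4P = 5P + 121 → P* = €7, Q* = 156.
With the tax collected from producers, supply shifts: Qs = 5(P − 9) + 121.
Solving gives Q = 136 with consumers paying €12 and producers receiving €3 (the €9 wedge).
Burden on consumers: €5; on producers: €4. (They sum to €9.)
The less price-elastic side of the market bears the larger share of a per-unit tax.

Consumers bear €5 per gallon; producers bear €4 per gallon.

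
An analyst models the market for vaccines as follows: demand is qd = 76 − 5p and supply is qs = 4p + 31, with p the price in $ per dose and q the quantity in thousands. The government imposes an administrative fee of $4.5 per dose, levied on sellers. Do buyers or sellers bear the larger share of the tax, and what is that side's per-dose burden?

Without the tax, 76 − 5p = 4p + 31 gives 9p = 45, so p* = $5 and q* = 51.
With the tax collected from sellers, supply shifts: qs = 4(p − 4.5) + 31.
Solving gives q = 41 with buyers paying $7 and sellers receiving $2.5 (the $4.5 wedge).
Per-dose burden: buyers $2, sellers $2.5.
Sellers take the larger share because supply is less price-elastic here (demand slope 5 vs supply slope 4).
The less price-elastic side of the market bears the larger share of a per-unit tax.

Sellers bear the larger share: $2.5 per dose.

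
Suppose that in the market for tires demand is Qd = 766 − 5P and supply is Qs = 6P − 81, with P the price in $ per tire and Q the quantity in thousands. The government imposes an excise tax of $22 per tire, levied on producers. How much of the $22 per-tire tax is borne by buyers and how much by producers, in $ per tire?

Without the tax, 766 − 5P = 6P − 81 gives 11P = 847, so P* = $77 and Q* = 381.
With the tax collected from producers, supply shifts: Qs = 6(P − 22) − 81.
Solving gives Q = 321 with buyers paying $89 and producers receiving $67 (the $22 wedge).
Burden on buyers: $12; on producers: $10. (They sum to $22.)

Buyers bear $12 per tire; producers bear $10 per tire.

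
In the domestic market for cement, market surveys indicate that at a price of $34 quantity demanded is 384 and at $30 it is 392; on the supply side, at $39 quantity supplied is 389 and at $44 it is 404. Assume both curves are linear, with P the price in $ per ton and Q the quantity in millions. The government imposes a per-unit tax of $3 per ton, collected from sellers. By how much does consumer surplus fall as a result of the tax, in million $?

Demand slope: (392 − 384)/(30 − 34) = -2, so Qd = 452 − 2P.
Supply slope: (404 − 389)/(44 − 39) = 3, so Qs = 3P + 272.
Without the tax, 452 − 2P = 3P + 272 gives 5P = 180, so P* = $36 and Q* = 380.
With the tax collected from sellers, supply shifts: Qs = 3(P − 3) + 272.
New equilibrium: buyers pay $37.8, sellers receive $34.8, Q = 376.4. (Wedge: Pb − Ps = 3.)
ΔCS is the trapezoid between Q = 376.4 and Q = 380 of height $1.8: ½ · (380 + 376.4) · 1.8 = $680.76.

Consumer surplus falls by $680.76 million.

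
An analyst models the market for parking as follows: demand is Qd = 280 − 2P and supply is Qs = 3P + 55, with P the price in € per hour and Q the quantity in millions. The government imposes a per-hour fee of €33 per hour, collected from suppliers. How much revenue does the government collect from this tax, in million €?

Tax revenue = €4963.2 million.

Before the tax: set 280 − 2P = 3P + 55 → P* = €45, Q* = 190.
With the tax collected from suppliers, supply shifts: Qs = 3(P − 33) + 55.
New equilibrium: buyers pay €64.8, suppliers receive €31.8, Q = 150.4. (Wedge: Pb − Ps = 33.)
Revenue = t · Q = 33 · 150.4 = €4963.2.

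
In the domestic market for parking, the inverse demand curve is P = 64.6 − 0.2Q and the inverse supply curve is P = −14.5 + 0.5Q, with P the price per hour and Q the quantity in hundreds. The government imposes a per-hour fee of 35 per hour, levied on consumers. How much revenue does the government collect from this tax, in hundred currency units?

Tax revenue = 2205 hundred.

Inverting to Q(P) form: Qd = 323 − 5P; Qs = 2P + 29.
Without the tax, 323 − 5P = 2P + 29 gives 7P = 294, so P* = 42 and Q* = 113.
With the tax collected from consumers, demand (in seller-price terms) shifts: Qd = 323 − 5(P + 35).
New equilibrium: consumers pay 52, sellers receive 17, Q = 63. (Wedge: Pb − Ps = 35.)
Revenue = t · Q = 35 · 63 = 2205.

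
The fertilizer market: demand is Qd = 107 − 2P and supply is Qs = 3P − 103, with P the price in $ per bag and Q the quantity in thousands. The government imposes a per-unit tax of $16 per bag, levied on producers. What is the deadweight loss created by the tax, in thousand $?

Deadweight loss = $153.6 thousand.

Without the tax, 107 − 2P = 3P − 103 gives 5P = 210, so P* = $42 and Q* = 23.
With the tax collected from producers, supply shifts: Qs = 3(P − 16) − 103.
New equilibrium: consumers pay $51.6, producers receive $35.6, Q = 3.8. (Wedge: Pb − Ps = 16.)
Quantity falls by |ΔQ| = |23 − 3.8| = 19.2.
DWL = ½ · t · |ΔQ| = ½ · 16 · 19.2 = $153.6.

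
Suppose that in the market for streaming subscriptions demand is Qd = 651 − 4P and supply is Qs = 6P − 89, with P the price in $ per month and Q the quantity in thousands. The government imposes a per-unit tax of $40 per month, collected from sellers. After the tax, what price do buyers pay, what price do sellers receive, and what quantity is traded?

Before the tax: set 651 − 4P = 6P − 89 → P* = $74, Q* = 355.
With the tax collected from sellers, supply shifts: Qs = 6(P − 40) − 89.
Solving gives Q = 259 with buyers paying $98 and sellers receiving $58 (the $40 wedge).
The less price-elastic side of the market bears the larger share of a per-unit tax.

Buyers pay $98; sellers receive $58; quantity = 259.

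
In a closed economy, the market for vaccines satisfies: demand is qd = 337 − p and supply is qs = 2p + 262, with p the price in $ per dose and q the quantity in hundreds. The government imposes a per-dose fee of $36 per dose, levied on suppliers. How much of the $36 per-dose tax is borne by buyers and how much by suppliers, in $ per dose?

Buyers bear $24 per dose; suppliers bear $12 per dose.

Without the tax, 337 − p = 2p + 262 gives 3p = 75, so p* = $25 and q* = 312.
With the tax collected from suppliers, supply shifts: qs = 2(p − 36) + 262.
Solving gives q = 288 with buyers paying $49 and suppliers receiving $13 (the $36 wedge).
Burden on buyers: $24; on suppliers: $12. (They sum to $36.)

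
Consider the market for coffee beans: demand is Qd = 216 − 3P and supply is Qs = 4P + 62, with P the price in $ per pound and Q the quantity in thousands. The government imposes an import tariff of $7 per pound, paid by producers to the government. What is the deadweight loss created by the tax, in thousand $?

Deadweight loss = $42 thousand.

Before the tax: set 216 − 3P = 4P + 62 → P* = $22, Q* = 150.
With the tax collected from producers, supply shifts: Qs = 4(P − 7) + 62.
New equilibrium: buyers pay $26, producers receive $19, Q = 138. (Wedge: Pb − Ps = 7.)
Quantity falls by |ΔQ| = |150 − 138| = 12.
DWL = ½ · t · |ΔQ| = ½ · 7 · 12 = $42.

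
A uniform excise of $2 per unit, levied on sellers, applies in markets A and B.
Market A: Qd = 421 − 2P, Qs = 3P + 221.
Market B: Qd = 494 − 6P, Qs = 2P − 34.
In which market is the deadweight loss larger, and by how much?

Market B, by $0.6.

Market A: pre-tax P* = $40, Q* = 341; post-tax Q = 338.6; deadweight loss = $2.4.
Market B: pre-tax P* = $66, Q* = 98; post-tax Q = 95; deadweight loss = $3.
Difference: $2.4 vs $3 → market B is larger by $0.6.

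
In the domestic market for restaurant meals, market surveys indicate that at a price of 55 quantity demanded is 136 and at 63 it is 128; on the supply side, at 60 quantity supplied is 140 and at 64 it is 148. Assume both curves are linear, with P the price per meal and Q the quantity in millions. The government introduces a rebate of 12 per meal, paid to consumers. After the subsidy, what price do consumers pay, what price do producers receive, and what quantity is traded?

Consumers pay 49; producers receive 61; quantity = 142.

Demand slope: (128 − 136)/(63 − 55) = -1, so Qd = 191 − P.
Supply slope: (148 − 140)/(64 − 60) = 2, so Qs = 2P + 20.
Without the subsidy, 191 − P = 2P + 20 gives 3P = 171, so P* = 57 and Q* = 134.
With a per-unit subsidy paid to consumers, each effectively pays P − 12, so demand becomes Qd = 191 − (P − 12).
Solving gives Q = 142 with consumers paying 49 and producers receiving 61 (the 12 wedge).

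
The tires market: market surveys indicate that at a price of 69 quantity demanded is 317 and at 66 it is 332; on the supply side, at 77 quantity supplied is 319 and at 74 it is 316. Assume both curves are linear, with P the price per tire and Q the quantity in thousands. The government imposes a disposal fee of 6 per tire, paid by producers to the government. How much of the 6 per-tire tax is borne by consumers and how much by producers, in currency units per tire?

Demand slope: (332 − 317)/(66 − 69) = -5, so Qd = 662 − 5P.
Supply slope: (316 − 319)/(74 − 77) = 1, so Qs = P + 242.
Before the tax: set 662 − 5P = P + 242 → P* = 70, Q* = 312.
With the tax collected from producers, supply shifts: Qs = (P − 6) + 242.
Solving gives Q = 307 with consumers paying 71 and producers receiving 65 (the 6 wedge).
Burden on consumers: 1; on producers: 5. (They sum to 6.)
The less price-elastic side of the market bears the larger share of a per-unit tax.

Consumers bear 1 per tire; producers bear 5 per tire.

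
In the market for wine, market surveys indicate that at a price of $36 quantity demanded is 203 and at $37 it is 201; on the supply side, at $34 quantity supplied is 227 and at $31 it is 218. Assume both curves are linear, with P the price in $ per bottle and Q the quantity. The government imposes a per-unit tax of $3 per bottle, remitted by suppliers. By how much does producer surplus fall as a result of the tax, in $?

Producer surplus falls by $255.84.

Demand slope: (201 − 203)/(37 − 36) = -2, so Qd = 275 − 2P.
Supply slope: (218 − 227)/(31 − 34) = 3, so Qs = 3P + 125.
Before the tax: set 275 − 2P = 3P + 125 → P* = $30, Q* = 215.
With the tax collected from suppliers, supply shifts: Qs = 3(P − 3) + 125.
Solving gives Q = 211.4 with consumers paying $31.8 and suppliers receiving $28.8 (the $3 wedge).
ΔPS is the trapezoid between Q = 211.4 and Q = 215 of height $1.2: ½ · (215 + 211.4) · 1.2 = $255.84.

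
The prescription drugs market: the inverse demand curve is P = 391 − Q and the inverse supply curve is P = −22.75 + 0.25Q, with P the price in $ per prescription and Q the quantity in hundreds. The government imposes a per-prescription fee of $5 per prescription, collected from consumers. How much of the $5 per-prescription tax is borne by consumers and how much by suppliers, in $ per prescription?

Consumers bear $4 per prescription; suppliers bear $1 per prescription.

Rewrite in direct form: Qd = 391 − P and Qs = 4P + 91.
Without the tax, 391 − P = 4P + 91 gives 5P = 300, so P* = $60 and Q* = 331.
With the tax collected from consumers, demand (in seller-price terms) shifts: Qd = 391 − (P + 5).
New equilibrium: consumers pay $64, suppliers receive $59, Q = 327. (Wedge: Pb − Ps = 5.)
Burden on consumers: $4; on suppliers: $1. (They sum to $5.)
The less price-elastic side of the market bears the larger share of a per-unit tax.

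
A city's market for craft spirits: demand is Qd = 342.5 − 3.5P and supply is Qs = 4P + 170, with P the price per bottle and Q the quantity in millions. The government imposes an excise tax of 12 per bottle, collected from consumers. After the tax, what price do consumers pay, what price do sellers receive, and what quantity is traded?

Before the tax: set 342.5 − 3.5P = 4P + 170 → P* = 23, Q* = 262.
With the tax collected from consumers, demand (in seller-price terms) shifts: Qd = 342.5 − 3.5(P + 12).
Solving gives Q = 239.6 with consumers paying 29.4 and sellers receiving 17.4 (the 12 wedge).
The less price-elastic side of the market bears the larger share of a per-unit tax.

Consumers pay 29.4; sellers receive 17.4; quantity = 239.6.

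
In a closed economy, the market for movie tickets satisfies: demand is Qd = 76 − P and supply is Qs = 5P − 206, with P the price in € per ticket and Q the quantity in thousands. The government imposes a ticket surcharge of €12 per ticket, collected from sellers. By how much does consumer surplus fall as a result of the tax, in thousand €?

Before the tax: set 76 − P = 5P − 206 → P* = €47, Q* = 29.
With the tax collected from sellers, supply shifts: Qs = 5(P − 12) − 206.
New equilibrium: consumers pay €57, sellers receive €45, Q = 19. (Wedge: Pb − Ps = 12.)
ΔCS is the trapezoid between Q = 19 and Q = 29 of height €10: ½ · (29 + 19) · 10 = €240.

Consumer surplus falls by €240 thousand.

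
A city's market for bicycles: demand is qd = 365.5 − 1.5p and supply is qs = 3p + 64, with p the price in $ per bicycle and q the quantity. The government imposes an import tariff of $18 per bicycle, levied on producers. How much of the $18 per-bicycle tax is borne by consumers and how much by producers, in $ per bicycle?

Without the tax, 365.5 − 1.5p = 3p + 64 gives 4.5p = 301.5, so p* = $67 and q* = 265.
With the tax collected from producers, supply shifts: qs = 3(p − 18) + 64.
Solving gives q = 247 with consumers paying $79 and producers receiving $61 (the $18 wedge).
Burden on consumers: $12; on producers: $6. (They sum to $18.)
The less price-elastic side of the market bears the larger share of a per-unit tax.

Consumers bear $12 per bicycle; producers bear $6 per bicycle.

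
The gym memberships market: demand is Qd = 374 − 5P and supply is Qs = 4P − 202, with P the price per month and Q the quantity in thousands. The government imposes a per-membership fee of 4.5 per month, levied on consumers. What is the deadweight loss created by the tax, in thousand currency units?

Deadweight loss = 22.5 thousand.

Without the tax, 374 − 5P = 4P − 202 gives 9P = 576, so P* = 64 and Q* = 54.
With the tax collected from consumers, demand (in seller-price terms) shifts: Qd = 374 − 5(P + 4.5).
Solving gives Q = 44 with consumers paying 66 and sellers receiving 61.5 (the 4.5 wedge).
Quantity falls by |ΔQ| = |54 − 44| = 10.
DWL = ½ · t · |ΔQ| = ½ · 4.5 · 10 = 22.5.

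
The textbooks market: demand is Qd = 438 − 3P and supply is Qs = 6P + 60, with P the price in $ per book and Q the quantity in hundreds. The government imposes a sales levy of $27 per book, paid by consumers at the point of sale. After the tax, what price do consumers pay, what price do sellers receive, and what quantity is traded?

Consumers pay $60; sellers receive $33; quantity = 258.

Without the tax, 438 − 3P = 6P + 60 gives 9P = 378, so P* = $42 and Q* = 312.
With the tax collected from consumers, demand (in seller-price terms) shifts: Qd = 438 − 3(P + 27).
Solving gives Q = 258 with consumers paying $60 and sellers receiving $33 (the $27 wedge).
The less price-elastic side of the market bears the larger share of a per-unit tax.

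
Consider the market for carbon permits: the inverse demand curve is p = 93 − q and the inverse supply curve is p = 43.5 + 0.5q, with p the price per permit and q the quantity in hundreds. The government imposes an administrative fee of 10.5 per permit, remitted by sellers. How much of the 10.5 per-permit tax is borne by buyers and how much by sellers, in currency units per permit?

Inverting to q(p) form: qd = 93 − p; qs = 2p − 87.
Before the tax: set 93 − p = 2p − 87 → p* = 60, q* = 33.
With the tax collected from sellers, supply shifts: qs = 2(p − 10.5) − 87.
Solving gives q = 26 with buyers paying 67 and sellers receiving 56.5 (the 10.5 wedge).
Burden on buyers: 7; on sellers: 3.5. (They sum to 10.5.)
The less price-elastic side of the market bears the larger share of a per-unit tax.

Buyers bear 7 per permit; sellers bear 3.5 per permit.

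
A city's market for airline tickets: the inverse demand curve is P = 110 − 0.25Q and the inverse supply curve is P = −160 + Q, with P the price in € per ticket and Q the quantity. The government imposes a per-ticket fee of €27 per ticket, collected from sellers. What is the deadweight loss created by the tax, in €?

Rewrite in direct form: Qd = 440 − 4P and Qs = P + 160.
Before the tax: set 440 − 4P = P + 160 → P* = €56, Q* = 216.
With the tax collected from sellers, supply shifts: Qs = (P − 27) + 160.
New equilibrium: consumers pay €61.4, sellers receive €34.4, Q = 194.4. (Wedge: Pb − Ps = 27.)
Quantity falls by |ΔQ| = |216 − 194.4| = 21.6.
DWL = ½ · t · |ΔQ| = ½ · 27 · 21.6 = €291.6.

Deadweight loss = €291.6.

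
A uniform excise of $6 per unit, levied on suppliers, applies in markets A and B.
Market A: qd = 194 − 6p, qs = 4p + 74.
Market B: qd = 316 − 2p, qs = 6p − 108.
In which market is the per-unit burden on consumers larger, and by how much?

Market B, by $2.1.

Market A: pre-tax p* = $12, q* = 122; post-tax q = 107.6; per-unit burden on consumers = $2.4.
Market B: pre-tax p* = $53, q* = 210; post-tax q = 201; per-unit burden on consumers = $4.5.
Difference: $2.4 vs $4.5 → market B is larger by $2.1.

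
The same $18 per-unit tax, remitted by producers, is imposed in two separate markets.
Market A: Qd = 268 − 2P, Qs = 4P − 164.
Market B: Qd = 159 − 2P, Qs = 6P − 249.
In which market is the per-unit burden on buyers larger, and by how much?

Market A: pre-tax P* = $72, Q* = 124; post-tax Q = 100; per-unit burden on buyers = $12.
Market B: pre-tax P* = $51, Q* = 57; post-tax Q = 30; per-unit burden on buyers = $13.5.
Difference: $12 vs $13.5 → market B is larger by $1.5.

Market B, by $1.5.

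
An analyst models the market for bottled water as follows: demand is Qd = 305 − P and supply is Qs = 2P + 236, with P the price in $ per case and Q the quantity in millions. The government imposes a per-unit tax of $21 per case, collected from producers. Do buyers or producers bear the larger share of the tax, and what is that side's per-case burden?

Without the tax, 305 − P = 2P + 236 gives 3P = 69, so P* = $23 and Q* = 282.
With the tax collected from producers, supply shifts: Qs = 2(P − 21) + 236.
New equilibrium: buyers pay $37, producers receive $16, Q = 268. (Wedge: Pb − Ps = 21.)
Per-case burden: buyers $14, producers $7.
Buyers take the larger share because demand is less price-elastic here (demand slope 1 vs supply slope 2).

Buyers bear the larger share: $14 per case.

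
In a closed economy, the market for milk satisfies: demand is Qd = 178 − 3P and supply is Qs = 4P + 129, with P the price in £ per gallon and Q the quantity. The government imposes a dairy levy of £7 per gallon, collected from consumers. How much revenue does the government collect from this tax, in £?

Before the tax: set 178 − 3P = 4P + 129 → P* = £7, Q* = 157.
With the tax collected from consumers, demand (in seller-price terms) shifts: Qd = 178 − 3(P + 7).
New equilibrium: consumers pay £11, sellers receive £4, Q = 145. (Wedge: Pb − Ps = 7.)
Revenue = t · Q = 7 · 145 = £1015.

Tax revenue = £1015.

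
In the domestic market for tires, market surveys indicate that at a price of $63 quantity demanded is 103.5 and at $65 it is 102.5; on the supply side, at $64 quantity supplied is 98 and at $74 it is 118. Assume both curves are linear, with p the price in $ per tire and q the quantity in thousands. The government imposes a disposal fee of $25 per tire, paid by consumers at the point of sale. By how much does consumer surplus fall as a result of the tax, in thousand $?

Consumer surplus falls by $1940 thousand.

Demand slope: (102.5 − 103.5)/(65 − 63) = -0.5, so qd = 135 − 0.5p.
Supply slope: (118 − 98)/(74 − 64) = 2, so qs = 2p − 30.
Before the tax: set 135 − 0.5p = 2p − 30 → p* = $66, q* = 102.
With the tax collected from consumers, demand (in seller-price terms) shifts: qd = 135 − 0.5(p + 25).
New equilibrium: consumers pay $86, sellers receive $61, q = 92. (Wedge: pb − ps = 25.)
ΔCS is the trapezoid between Q = 92 and Q = 102 of height $20: ½ · (102 + 92) · 20 = $1940.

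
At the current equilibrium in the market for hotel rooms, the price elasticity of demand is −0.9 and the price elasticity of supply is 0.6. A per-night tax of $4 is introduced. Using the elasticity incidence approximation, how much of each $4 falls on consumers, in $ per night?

Consumers bear ≈ $1.6 per night.

Incidence ratio: consumers' share ≈ εs / (εs + |εd|) = 0.6 / (0.6 + 0.9) = 0.4.
So consumers bear ≈ 0.4 × $4 = $1.6; producers bear $2.4.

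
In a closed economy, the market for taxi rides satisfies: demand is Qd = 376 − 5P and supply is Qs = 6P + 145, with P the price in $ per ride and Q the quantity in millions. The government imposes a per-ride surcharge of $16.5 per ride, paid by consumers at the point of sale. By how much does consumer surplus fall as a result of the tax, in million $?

Consumer surplus falls by $2236.5 million.

Without the tax, 376 − 5P = 6P + 145 gives 11P = 231, so P* = $21 and Q* = 271.
With the tax collected from consumers, demand (in seller-price terms) shifts: Qd = 376 − 5(P + 16.5).
Solving gives Q = 226 with consumers paying $30 and suppliers receiving $13.5 (the $16.5 wedge).
ΔCS is the trapezoid between Q = 226 and Q = 271 of height $9: ½ · (271 + 226) · 9 = $2236.5.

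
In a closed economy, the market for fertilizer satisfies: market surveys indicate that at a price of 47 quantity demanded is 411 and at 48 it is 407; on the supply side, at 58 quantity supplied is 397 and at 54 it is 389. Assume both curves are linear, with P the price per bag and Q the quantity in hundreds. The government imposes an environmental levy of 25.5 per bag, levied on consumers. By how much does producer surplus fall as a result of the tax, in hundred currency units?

Demand slope: (407 − 411)/(48 − 47) = -4, so Qd = 599 − 4P.
Supply slope: (389 − 397)/(54 − 58) = 2, so Qs = 2P + 281.
Before the tax: set 599 − 4P = 2P + 281 → P* = 53, Q* = 387.
With the tax collected from consumers, demand (in seller-price terms) shifts: Qd = 599 − 4(P + 25.5).
Solving gives Q = 353 with consumers paying 61.5 and producers receiving 36 (the 25.5 wedge).
ΔPS is the trapezoid between Q = 353 and Q = 387 of height 17: ½ · (387 + 353) · 17 = 6290.

Producer surplus falls by 6290 hundred.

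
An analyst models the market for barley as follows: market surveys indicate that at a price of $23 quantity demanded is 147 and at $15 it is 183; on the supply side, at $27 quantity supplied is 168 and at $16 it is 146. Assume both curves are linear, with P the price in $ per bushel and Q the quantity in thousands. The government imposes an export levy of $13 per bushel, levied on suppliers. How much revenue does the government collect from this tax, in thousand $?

Demand slope: (183 − 147)/(15 − 23) = -4.5, so Qd = 250.5 − 4.5P.
Supply slope: (146 − 168)/(16 − 27) = 2, so Qs = 2P + 114.
Before the tax: set 250.5 − 4.5P = 2P + 114 → P* = $21, Q* = 156.
With the tax collected from suppliers, supply shifts: Qs = 2(P − 13) + 114.
Solving gives Q = 138 with buyers paying $25 and suppliers receiving $12 (the $13 wedge).
Revenue = t · Q = 13 · 138 = $1794.

Tax revenue = $1794 thousand.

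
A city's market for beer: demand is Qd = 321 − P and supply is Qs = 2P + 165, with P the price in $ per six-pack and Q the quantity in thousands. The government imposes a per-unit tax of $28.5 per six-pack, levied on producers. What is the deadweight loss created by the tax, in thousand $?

Before the tax: set 321 − P = 2P + 165 → P* = $52, Q* = 269.
With the tax collected from producers, supply shifts: Qs = 2(P − 28.5) + 165.
New equilibrium: buyers pay $71, producers receive $42.5, Q = 250. (Wedge: Pb − Ps = 28.5.)
Quantity falls by |ΔQ| = |269 − 250| = 19.
DWL = ½ · t · |ΔQ| = ½ · 28.5 · 19 = $270.75.

Deadweight loss = $270.75 thousand.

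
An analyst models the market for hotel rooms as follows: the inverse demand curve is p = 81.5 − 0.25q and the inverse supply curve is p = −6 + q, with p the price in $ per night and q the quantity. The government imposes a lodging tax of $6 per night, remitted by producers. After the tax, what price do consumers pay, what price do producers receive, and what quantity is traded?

Inverting to q(p) form: qd = 326 − 4p; qs = p + 6.
Without the tax, 326 − 4p = p + 6 gives 5p = 320, so p* = $64 and q* = 70.
With the tax collected from producers, supply shifts: qs = (p − 6) + 6.
New equilibrium: consumers pay $65.2, producers receive $59.2, q = 65.2. (Wedge: pb − ps = 6.)

Consumers pay $65.2; producers receive $59.2; quantity = 65.2.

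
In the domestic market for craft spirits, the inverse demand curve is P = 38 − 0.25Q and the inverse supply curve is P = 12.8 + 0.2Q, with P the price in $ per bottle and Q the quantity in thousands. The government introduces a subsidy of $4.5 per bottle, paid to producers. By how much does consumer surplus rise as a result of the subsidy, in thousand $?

Inverting to Q(P) form: Qd = 152 − 4P; Qs = 5P − 64.
Before the subsidy: set 152 − 4P = 5P − 64 → P* = $24, Q* = 56.
With a per-unit subsidy paid to producers, each receives P + 4.5 per unit sold, so supply becomes Qs = 5(P + 4.5) − 64.
New equilibrium: buyers pay $21.5, producers receive $26, Q = 66. (Wedge: Pb − Ps = −4.5.)
ΔCS is the trapezoid between Q = 66 and Q = 56 of height $2.5: ½ · (56 + 66) · 2.5 = $152.5.

Consumer surplus rises by $152.5 thousand.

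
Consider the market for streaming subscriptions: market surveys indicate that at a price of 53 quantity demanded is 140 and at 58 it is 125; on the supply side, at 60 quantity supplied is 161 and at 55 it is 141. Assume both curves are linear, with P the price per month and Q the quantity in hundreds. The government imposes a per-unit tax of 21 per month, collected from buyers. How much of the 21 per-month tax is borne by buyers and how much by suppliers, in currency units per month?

Demand slope: (125 − 140)/(58 − 53) = -3, so Qd = 299 − 3P.
Supply slope: (141 − 161)/(55 − 60) = 4, so Qs = 4P − 79.
Before the tax: set 299 − 3P = 4P − 79 → P* = 54, Q* = 137.
With the tax collected from buyers, demand (in seller-price terms) shifts: Qd = 299 − 3(P + 21).
New equilibrium: buyers pay 66, suppliers receive 45, Q = 101. (Wedge: Pb − Ps = 21.)
Burden on buyers: 12; on suppliers: 9. (They sum to 21.)
The less price-elastic side of the market bears the larger share of a per-unit tax.

Buyers bear 12 per month; suppliers bear 9 per month.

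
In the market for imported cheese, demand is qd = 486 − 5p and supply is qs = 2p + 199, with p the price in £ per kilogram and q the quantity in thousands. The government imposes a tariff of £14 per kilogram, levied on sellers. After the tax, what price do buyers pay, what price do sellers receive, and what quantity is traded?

Before the tax: set 486 − 5p = 2p + 199 → p* = £41, q* = 281.
With the tax collected from sellers, supply shifts: qs = 2(p − 14) + 199.
New equilibrium: buyers pay £45, sellers receive £31, q = 261. (Wedge: pb − ps = 14.)
The less price-elastic side of the market bears the larger share of a per-unit tax.

Buyers pay £45; sellers receive £31; quantity = 261.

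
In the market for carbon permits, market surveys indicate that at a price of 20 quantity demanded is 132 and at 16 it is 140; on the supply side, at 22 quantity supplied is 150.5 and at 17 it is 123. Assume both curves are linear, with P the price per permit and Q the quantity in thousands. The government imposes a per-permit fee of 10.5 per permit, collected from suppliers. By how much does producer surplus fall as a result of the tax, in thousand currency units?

Demand slope: (140 − 132)/(16 − 20) = -2, so Qd = 172 − 2P.
Supply slope: (123 − 150.5)/(17 − 22) = 5.5, so Qs = 5.5P + 29.5.
Before the tax: set 172 − 2P = 5.5P + 29.5 → P* = 19, Q* = 134.
With the tax collected from suppliers, supply shifts: Qs = 5.5(P − 10.5) + 29.5.
Solving gives Q = 118.6 with consumers paying 26.7 and suppliers receiving 16.2 (the 10.5 wedge).
ΔPS is the trapezoid between Q = 118.6 and Q = 134 of height 2.8: ½ · (134 + 118.6) · 2.8 = 353.64.

Producer surplus falls by 353.64 thousand.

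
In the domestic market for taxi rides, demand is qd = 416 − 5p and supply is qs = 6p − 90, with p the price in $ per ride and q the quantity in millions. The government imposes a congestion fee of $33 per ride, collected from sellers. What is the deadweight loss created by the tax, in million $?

Without the tax, 416 − 5p = 6p − 90 gives 11p = 506, so p* = $46 and q* = 186.
With the tax collected from sellers, supply shifts: qs = 6(p − 33) − 90.
Solving gives q = 96 with buyers paying $64 and sellers receiving $31 (the $33 wedge).
Quantity falls by |ΔQ| = |186 − 96| = 90.
DWL = ½ · t · |ΔQ| = ½ · 33 · 90 = $1485.

Deadweight loss = $1485 million.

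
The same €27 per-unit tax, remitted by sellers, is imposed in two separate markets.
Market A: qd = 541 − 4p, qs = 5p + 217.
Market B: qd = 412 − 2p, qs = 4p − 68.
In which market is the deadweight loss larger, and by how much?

Market A: pre-tax p* = €36, q* = 397; post-tax q = 337; deadweight loss = €810.
Market B: pre-tax p* = €80, q* = 252; post-tax q = 216; deadweight loss = €486.
Difference: €810 vs €486 → market A is larger by €324.

Market A, by €324.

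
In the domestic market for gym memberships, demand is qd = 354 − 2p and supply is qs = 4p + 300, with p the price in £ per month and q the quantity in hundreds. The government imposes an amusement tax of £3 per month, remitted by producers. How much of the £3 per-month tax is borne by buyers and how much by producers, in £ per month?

Before the tax: set 354 − 2p = 4p + 300 → p* = £9, q* = 336.
With the tax collected from producers, supply shifts: qs = 4(p − 3) + 300.
Solving gives q = 332 with buyers paying £11 and producers receiving £8 (the £3 wedge).
Burden on buyers: £2; on producers: £1. (They sum to £3.)
The less price-elastic side of the market bears the larger share of a per-unit tax.

Buyers bear £2 per month; producers bear £1 per month.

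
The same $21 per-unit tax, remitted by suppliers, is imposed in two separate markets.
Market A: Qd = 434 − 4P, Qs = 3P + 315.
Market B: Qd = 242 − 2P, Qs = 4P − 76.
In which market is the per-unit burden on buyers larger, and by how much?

Market B, by $5.

Market A: pre-tax P* = $17, Q* = 366; post-tax Q = 330; per-unit burden on buyers = $9.
Market B: pre-tax P* = $53, Q* = 136; post-tax Q = 108; per-unit burden on buyers = $14.
Difference: $9 vs $14 → market B is larger by $5.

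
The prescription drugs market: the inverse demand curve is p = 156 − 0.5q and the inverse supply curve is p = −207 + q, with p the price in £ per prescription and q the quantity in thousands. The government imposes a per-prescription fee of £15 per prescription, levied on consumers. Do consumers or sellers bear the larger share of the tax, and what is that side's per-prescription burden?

Sellers bear the larger share: £10 per prescription.

Inverting to q(p) form: qd = 312 − 2p; qs = p + 207.
Before the tax: set 312 − 2p = p + 207 → p* = £35, q* = 242.
With the tax collected from consumers, demand (in seller-price terms) shifts: qd = 312 − 2(p + 15).
New equilibrium: consumers pay £40, sellers receive £25, q = 232. (Wedge: pb − ps = 15.)
Per-prescription burden: consumers £5, sellers £10.
Sellers take the larger share because supply is less price-elastic here (demand slope 2 vs supply slope 1).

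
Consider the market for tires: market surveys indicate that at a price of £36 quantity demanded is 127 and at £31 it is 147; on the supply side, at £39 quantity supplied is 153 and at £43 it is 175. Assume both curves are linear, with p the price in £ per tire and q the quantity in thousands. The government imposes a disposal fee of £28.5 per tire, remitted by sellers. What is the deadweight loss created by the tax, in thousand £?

Deadweight loss = £940.5 thousand.

Demand slope: (147 − 127)/(31 − 36) = -4, so qd = 271 − 4p.
Supply slope: (175 − 153)/(43 − 39) = 5.5, so qs = 5.5p − 61.5.
Before the tax: set 271 − 4p = 5.5p − 61.5 → p* = £35, q* = 131.
With the tax collected from sellers, supply shifts: qs = 5.5(p − 28.5) − 61.5.
Solving gives q = 65 with consumers paying £51.5 and sellers receiving £23 (the £28.5 wedge).
Quantity falls by |ΔQ| = |131 − 65| = 66.
DWL = ½ · t · |ΔQ| = ½ · 28.5 · 66 = £940.5.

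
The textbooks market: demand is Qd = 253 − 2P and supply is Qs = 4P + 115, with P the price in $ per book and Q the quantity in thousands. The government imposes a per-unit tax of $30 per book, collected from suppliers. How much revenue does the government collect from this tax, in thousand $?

Without the tax, 253 − 2P = 4P + 115 gives 6P = 138, so P* = $23 and Q* = 207.
With the tax collected from suppliers, supply shifts: Qs = 4(P − 30) + 115.
Solving gives Q = 167 with consumers paying $43 and suppliers receiving $13 (the $30 wedge).
Revenue = t · Q = 30 · 167 = $5010.

Tax revenue = $5010 thousand.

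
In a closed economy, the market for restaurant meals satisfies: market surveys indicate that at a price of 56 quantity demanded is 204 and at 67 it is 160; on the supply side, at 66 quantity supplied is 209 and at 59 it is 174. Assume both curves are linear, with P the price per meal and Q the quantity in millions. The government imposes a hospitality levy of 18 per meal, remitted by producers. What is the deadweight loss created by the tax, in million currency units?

Demand slope: (160 − 204)/(67 − 56) = -4, so Qd = 428 − 4P.
Supply slope: (174 − 209)/(59 − 66) = 5, so Qs = 5P − 121.
Before the tax: set 428 − 4P = 5P − 121 → P* = 61, Q* = 184.
With the tax collected from producers, supply shifts: Qs = 5(P − 18) − 121.
Solving gives Q = 144 with buyers paying 71 and producers receiving 53 (the 18 wedge).
Quantity falls by |ΔQ| = |184 − 144| = 40.
DWL = ½ · t · |ΔQ| = ½ · 18 · 40 = 360.

Deadweight loss = 360 million.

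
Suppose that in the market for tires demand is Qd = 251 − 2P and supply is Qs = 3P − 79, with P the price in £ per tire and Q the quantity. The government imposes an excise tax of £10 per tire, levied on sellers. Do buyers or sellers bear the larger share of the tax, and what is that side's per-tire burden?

Before the tax: set 251 − 2P = 3P − 79 → P* = £66, Q* = 119.
With the tax collected from sellers, supply shifts: Qs = 3(P − 10) − 79.
New equilibrium: buyers pay £72, sellers receive £62, Q = 107. (Wedge: Pb − Ps = 10.)
Per-tire burden: buyers £6, sellers £4.
Buyers take the larger share because demand is less price-elastic here (demand slope 2 vs supply slope 3).

Buyers bear the larger share: £6 per tire.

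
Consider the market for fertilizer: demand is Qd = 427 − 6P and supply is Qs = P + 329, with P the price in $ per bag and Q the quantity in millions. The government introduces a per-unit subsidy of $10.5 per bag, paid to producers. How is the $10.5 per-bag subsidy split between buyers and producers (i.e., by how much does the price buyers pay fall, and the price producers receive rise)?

Before the subsidy: set 427 − 6P = P + 329 → P* = $14, Q* = 343.
With a per-unit subsidy paid to producers, each receives P + 10.5 per unit sold, so supply becomes Qs = (P + 10.5) + 329.
Solving gives Q = 352 with buyers paying $12.5 and producers receiving $23 (the $10.5 wedge).
Gain to buyers: $1.5; to producers: $9. (They sum to $10.5.)

Buyers gain $1.5 per bag; producers gain $9 per bag.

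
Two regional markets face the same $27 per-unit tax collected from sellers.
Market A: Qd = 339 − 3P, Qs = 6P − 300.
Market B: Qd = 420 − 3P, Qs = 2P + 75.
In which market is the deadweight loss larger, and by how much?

Market A, by $291.6.

Market A: pre-tax P* = $71, Q* = 126; post-tax Q = 72; deadweight loss = $729.
Market B: pre-tax P* = $69, Q* = 213; post-tax Q = 180.6; deadweight loss = $437.4.
Difference: $729 vs $437.4 → market A is larger by $291.6.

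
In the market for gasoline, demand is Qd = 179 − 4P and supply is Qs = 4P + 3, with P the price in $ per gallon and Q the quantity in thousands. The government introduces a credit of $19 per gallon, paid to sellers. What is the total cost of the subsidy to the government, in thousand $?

Government outlay = $2451 thousand.

Before the subsidy: set 179 − 4P = 4P + 3 → P* = $22, Q* = 91.
With a per-unit subsidy paid to sellers, each receives P + 19 per unit sold, so supply becomes Qs = 4(P + 19) + 3.
Solving gives Q = 129 with consumers paying $12.5 and sellers receiving $31.5 (the $19 wedge).
Outlay = t · Q = 19 · 129 = $2451.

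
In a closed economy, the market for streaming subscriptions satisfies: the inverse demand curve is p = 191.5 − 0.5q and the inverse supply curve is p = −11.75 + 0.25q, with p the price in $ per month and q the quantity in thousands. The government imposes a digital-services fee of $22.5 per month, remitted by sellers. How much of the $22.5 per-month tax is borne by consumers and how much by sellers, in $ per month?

Consumers bear $15 per month; sellers bear $7.5 per month.

Rewrite in direct form: qd = 383 − 2p and qs = 4p + 47.
Without the tax, 383 − 2p = 4p + 47 gives 6p = 336, so p* = $56 and q* = 271.
With the tax collected from sellers, supply shifts: qs = 4(p − 22.5) + 47.
Solving gives q = 241 with consumers paying $71 and sellers receiving $48.5 (the $22.5 wedge).
Burden on consumers: $15; on sellers: $7.5. (They sum to $22.5.)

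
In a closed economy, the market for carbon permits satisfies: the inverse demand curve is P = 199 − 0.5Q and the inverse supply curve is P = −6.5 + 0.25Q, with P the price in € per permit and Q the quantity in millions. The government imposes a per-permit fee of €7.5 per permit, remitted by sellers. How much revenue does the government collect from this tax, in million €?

Tax revenue = €1980 million.

Inverting to Q(P) form: Qd = 398 − 2P; Qs = 4P + 26.
Before the tax: set 398 − 2P = 4P + 26 → P* = €62, Q* = 274.
With the tax collected from sellers, supply shifts: Qs = 4(P − 7.5) + 26.
New equilibrium: consumers pay €67, sellers receive €59.5, Q = 264. (Wedge: Pb − Ps = 7.5.)
Revenue = t · Q = 7.5 · 264 = €1980.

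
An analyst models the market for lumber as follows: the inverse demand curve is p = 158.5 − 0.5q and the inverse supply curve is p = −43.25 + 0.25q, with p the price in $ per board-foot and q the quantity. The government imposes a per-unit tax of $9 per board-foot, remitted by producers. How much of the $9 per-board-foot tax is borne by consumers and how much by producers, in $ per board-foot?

Rewrite in direct form: qd = 317 − 2p and qs = 4p + 173.
Without the tax, 317 − 2p = 4p + 173 gives 6p = 144, so p* = $24 and q* = 269.
With the tax collected from producers, supply shifts: qs = 4(p − 9) + 173.
New equilibrium: consumers pay $30, producers receive $21, q = 257. (Wedge: pb − ps = 9.)
Burden on consumers: $6; on producers: $3. (They sum to $9.)
The less price-elastic side of the market bears the larger share of a per-unit tax.

Consumers bear $6 per board-foot; producers bear $3 per board-foot.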